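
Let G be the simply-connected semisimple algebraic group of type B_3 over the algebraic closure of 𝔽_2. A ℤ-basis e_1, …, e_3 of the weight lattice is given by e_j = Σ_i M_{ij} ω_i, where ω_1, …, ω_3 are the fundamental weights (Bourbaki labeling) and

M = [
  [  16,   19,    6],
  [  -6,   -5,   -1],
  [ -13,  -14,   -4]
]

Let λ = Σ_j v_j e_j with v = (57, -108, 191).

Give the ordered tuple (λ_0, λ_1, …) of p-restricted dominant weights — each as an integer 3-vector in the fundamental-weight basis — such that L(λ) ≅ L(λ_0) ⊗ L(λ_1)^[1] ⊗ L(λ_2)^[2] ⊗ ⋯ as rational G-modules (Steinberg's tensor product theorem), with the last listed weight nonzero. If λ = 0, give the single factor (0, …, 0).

((0, 1, 1), (1, 1, 1), (1, 1, 1))

Converting to the ω-basis (c_i = row i of M dotted with v = (57, -108, 191)):
  c_1 = 16·57 + (19)·(-108) + 6·191 = 6
  c_2 = (-6)·(57) + (-5)·(-108) + (-1)·(191) = 7
  c_3 = (-13)·(57) + (-14)·(-108) + (-4)·(191) = 7
Expand coordinatewise in base 2:
  c_1 = 6 = 0·2^0 + 1·2^1 + 1·2^2
  c_2 = 7 = 1·2^0 + 1·2^1 + 1·2^2
  c_3 = 7 = 1·2^0 + 1·2^1 + 1·2^2
p-restricted factor λ_0 = (0, 1, 1)
p-restricted factor λ_1 = (1, 1, 1)
p-restricted factor λ_2 = (1, 1, 1)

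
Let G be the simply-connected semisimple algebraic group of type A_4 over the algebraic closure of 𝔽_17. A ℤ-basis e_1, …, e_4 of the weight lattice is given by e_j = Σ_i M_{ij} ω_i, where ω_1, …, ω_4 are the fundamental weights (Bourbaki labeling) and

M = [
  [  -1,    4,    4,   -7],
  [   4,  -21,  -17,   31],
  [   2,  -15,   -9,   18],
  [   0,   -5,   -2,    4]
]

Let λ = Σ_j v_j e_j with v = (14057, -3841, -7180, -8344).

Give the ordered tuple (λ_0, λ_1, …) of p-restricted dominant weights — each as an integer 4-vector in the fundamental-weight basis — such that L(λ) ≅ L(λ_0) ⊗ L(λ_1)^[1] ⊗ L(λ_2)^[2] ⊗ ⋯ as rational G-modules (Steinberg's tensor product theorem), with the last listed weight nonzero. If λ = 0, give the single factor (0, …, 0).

Change of basis e → ω: c = M·v where v = (14057, -3841, -7180, -8344):
  c_1 = -1*14057 + 4*-3841 + 4*-7180 + -7*-8344 = 267
  c_2 = 4*14057 + -21*-3841 + -17*-7180 + 31*-8344 = 285
  c_3 = 2*14057 + -15*-3841 + -9*-7180 + 18*-8344 = 157
  c_4 = 0*14057 + -5*-3841 + -2*-7180 + 4*-8344 = 189
p = 17; digits c_i = Σ_j d_{ij}·17^j, 0 ≤ d_{ij} < 17:
  c_1 = 267 = 12·17^0 + 15·17^1
  c_2 = 285 = 13·17^0 + 16·17^1
  c_3 = 157 = 4·17^0 + 9·17^1
  c_4 = 189 = 2·17^0 + 11·17^1
Factor λ_0 = (12, 13, 4, 2)
Factor λ_1 = (15, 16, 9, 11)

((12, 13, 4, 2), (15, 16, 9, 11))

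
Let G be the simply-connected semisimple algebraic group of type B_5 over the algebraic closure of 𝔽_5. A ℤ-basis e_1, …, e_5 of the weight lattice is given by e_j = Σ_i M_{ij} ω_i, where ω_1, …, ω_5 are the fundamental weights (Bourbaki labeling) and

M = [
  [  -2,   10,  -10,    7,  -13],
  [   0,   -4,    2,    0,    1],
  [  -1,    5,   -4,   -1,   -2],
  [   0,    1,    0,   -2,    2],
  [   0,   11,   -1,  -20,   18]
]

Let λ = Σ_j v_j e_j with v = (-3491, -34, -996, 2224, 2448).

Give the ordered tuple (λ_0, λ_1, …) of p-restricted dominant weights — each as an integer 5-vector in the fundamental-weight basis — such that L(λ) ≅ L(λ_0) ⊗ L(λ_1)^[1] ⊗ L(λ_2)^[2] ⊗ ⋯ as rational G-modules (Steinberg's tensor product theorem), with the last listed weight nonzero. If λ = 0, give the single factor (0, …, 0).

((1, 2, 0, 4, 1), (4, 3, 2, 2, 1), (3, 3, 2, 1, 3), (2, 4, 1, 3, 1))

In the fundamental-weight basis, λ has coordinates c = M·v (v = (-3491, -34, -996, 2224, 2448)):
  c_1 = (-2)·(-3491) + (10)·(-34) + (-10)·(-996) + (7)·(2224) + (-13)·(2448) = 346
  c_2 = (0)·(-3491) + (-4)·(-34) + (2)·(-996) + (0)·(2224) + (1)·(2448) = 592
  c_3 = (-1)·(-3491) + (5)·(-34) + (-4)·(-996) + (-1)·(2224) + (-2)·(2448) = 185
  c_4 = (0)·(-3491) + (1)·(-34) + (0)·(-996) + (-2)·(2224) + (2)·(2448) = 414
  c_5 = (0)·(-3491) + (11)·(-34) + (-1)·(-996) + (-20)·(2224) + (18)·(2448) = 206
Writing each c_i in base p = 5:
  c_1 = 346 = 1·5^0 + 4·5^1 + 3·5^2 + 2·5^3
  c_2 = 592 = 2·5^0 + 3·5^1 + 3·5^2 + 4·5^3
  c_3 = 185 = 0·5^0 + 2·5^1 + 2·5^2 + 1·5^3
  c_4 = 414 = 4·5^0 + 2·5^1 + 1·5^2 + 3·5^3
  c_5 = 206 = 1·5^0 + 1·5^1 + 3·5^2 + 1·5^3
Factor λ_0 = (1, 2, 0, 4, 1)
Factor λ_1 = (4, 3, 2, 2, 1)
Factor λ_2 = (3, 3, 2, 1, 3)
Factor λ_3 = (2, 4, 1, 3, 1)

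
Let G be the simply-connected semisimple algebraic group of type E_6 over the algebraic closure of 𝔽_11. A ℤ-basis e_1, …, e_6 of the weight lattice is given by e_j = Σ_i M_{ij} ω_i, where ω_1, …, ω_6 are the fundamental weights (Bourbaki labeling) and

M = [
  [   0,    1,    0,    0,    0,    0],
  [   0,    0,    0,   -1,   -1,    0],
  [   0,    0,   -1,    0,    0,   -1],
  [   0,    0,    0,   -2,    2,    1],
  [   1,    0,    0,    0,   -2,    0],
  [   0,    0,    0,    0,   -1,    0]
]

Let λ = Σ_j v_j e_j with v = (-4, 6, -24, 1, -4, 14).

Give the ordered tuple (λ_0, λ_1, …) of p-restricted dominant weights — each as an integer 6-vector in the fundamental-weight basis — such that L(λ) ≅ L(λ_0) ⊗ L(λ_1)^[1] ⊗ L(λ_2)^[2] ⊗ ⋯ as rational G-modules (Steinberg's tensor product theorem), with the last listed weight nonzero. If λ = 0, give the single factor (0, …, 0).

((6, 3, 10, 4, 4, 4),)

Converting to the ω-basis (c_i = row i of M dotted with v = (-4, 6, -24, 1, -4, 14)):
  c_1 = 0*-4 + 1*6 + 0*-24 + 0*1 + 0*-4 + 0*14 = 6
  c_2 = 0*-4 + 0*6 + 0*-24 + -1*1 + -1*-4 + 0*14 = 3
  c_3 = 0*-4 + 0*6 + -1*-24 + 0*1 + 0*-4 + -1*14 = 10
  c_4 = 0*-4 + 0*6 + 0*-24 + -2*1 + 2*-4 + 1*14 = 4
  c_5 = 1*-4 + 0*6 + 0*-24 + 0*1 + -2*-4 + 0*14 = 4
  c_6 = 0*-4 + 0*6 + 0*-24 + 0*1 + -1*-4 + 0*14 = 4
p = 11; digits c_i = Σ_j d_{ij}·11^j, 0 ≤ d_{ij} < 11:
  c_1 = 6 = 6·11^0
  c_2 = 3 = 3·11^0
  c_3 = 10 = 10·11^0
  c_4 = 4 = 4·11^0
  c_5 = 4 = 4·11^0
  c_6 = 4 = 4·11^0
Factor λ_0 = (6, 3, 10, 4, 4, 4)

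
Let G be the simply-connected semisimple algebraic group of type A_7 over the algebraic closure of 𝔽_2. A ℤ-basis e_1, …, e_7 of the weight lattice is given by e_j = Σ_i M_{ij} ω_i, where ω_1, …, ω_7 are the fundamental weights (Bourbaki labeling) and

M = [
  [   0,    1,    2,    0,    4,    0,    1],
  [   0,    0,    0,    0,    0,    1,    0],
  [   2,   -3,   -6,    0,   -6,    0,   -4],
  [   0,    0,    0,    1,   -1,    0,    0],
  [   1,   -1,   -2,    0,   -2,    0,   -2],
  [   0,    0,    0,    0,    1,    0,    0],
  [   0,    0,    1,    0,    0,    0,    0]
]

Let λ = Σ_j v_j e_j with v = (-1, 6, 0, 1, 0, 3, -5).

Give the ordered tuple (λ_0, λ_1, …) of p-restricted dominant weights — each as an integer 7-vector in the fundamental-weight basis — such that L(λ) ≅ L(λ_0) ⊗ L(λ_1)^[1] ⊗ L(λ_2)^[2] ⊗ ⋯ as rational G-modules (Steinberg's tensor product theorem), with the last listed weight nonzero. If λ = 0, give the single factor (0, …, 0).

Compute c_i = Σ_j M_{ij} v_j with v = (-1, 6, 0, 1, 0, 3, -5):
  c_1 = 0*-1 + 1*6 + 2*0 + 0*1 + 4*0 + 0*3 + 1*-5 = 1
  c_2 = 0*-1 + 0*6 + 0*0 + 0*1 + 0*0 + 1*3 + 0*-5 = 3
  c_3 = 2*-1 + -3*6 + -6*0 + 0*1 + -6*0 + 0*3 + -4*-5 = 0
  c_4 = 0*-1 + 0*6 + 0*0 + 1*1 + -1*0 + 0*3 + 0*-5 = 1
  c_5 = 1*-1 + -1*6 + -2*0 + 0*1 + -2*0 + 0*3 + -2*-5 = 3
  c_6 = 0*-1 + 0*6 + 0*0 + 0*1 + 1*0 + 0*3 + 0*-5 = 0
  c_7 = 0*-1 + 0*6 + 1*0 + 0*1 + 0*0 + 0*3 + 0*-5 = 0
Base-2 expansion of each c_i:
  c_1 = 1 = 1·2^0
  c_2 = 3 = 1·2^0 + 1·2^1
  c_3 = 0
  c_4 = 1 = 1·2^0
  c_5 = 3 = 1·2^0 + 1·2^1
  c_6 = 0
  c_7 = 0
Factor λ_0 = (1, 1, 0, 1, 1, 0, 0)
Factor λ_1 = (0, 1, 0, 0, 1, 0, 0)

((1, 1, 0, 1, 1, 0, 0), (0, 1, 0, 0, 1, 0, 0))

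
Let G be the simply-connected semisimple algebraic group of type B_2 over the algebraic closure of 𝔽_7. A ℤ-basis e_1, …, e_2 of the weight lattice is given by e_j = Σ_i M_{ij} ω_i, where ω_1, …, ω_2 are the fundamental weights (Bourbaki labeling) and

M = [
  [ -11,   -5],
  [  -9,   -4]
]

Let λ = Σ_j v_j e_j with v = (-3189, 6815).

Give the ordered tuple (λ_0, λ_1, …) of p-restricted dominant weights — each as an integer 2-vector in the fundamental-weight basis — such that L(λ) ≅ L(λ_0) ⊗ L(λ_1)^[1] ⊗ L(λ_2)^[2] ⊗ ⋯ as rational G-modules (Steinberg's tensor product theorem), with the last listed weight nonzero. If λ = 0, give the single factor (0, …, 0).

((3, 6), (3, 2), (6, 1), (2, 4))

ω-coordinates c = M·v, v = (-3189, 6815):
  c_1 = -11*-3189 + -5*6815 = 1004
  c_2 = -9*-3189 + -4*6815 = 1441
Writing each c_i in base p = 7:
  c_1 = 1004 = 3·7^0 + 3·7^1 + 6·7^2 + 2·7^3
  c_2 = 1441 = 6·7^0 + 2·7^1 + 1·7^2 + 4·7^3
Factor λ_0 = (3, 6)
Factor λ_1 = (3, 2)
Factor λ_2 = (6, 1)
Factor λ_3 = (2, 4)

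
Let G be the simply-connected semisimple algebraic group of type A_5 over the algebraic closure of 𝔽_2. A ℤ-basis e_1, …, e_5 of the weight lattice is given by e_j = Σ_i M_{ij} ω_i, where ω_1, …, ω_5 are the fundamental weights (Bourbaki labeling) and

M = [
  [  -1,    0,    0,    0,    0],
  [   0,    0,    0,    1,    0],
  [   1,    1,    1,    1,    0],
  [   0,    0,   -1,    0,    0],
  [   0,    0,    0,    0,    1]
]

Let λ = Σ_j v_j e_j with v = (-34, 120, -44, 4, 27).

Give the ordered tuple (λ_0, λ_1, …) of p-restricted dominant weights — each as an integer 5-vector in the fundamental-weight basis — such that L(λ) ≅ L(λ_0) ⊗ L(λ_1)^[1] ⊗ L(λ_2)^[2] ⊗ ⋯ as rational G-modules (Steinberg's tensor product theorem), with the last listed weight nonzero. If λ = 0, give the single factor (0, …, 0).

In the fundamental-weight basis, λ has coordinates c = M·v (v = (-34, 120, -44, 4, 27)):
  c_1 = (-1)·(-34) + (0)·(120) + (0)·(-44) + (0)·(4) + (0)·(27) = 34
  c_2 = (0)·(-34) + (0)·(120) + (0)·(-44) + (1)·(4) + (0)·(27) = 4
  c_3 = (1)·(-34) + (1)·(120) + (1)·(-44) + (1)·(4) + (0)·(27) = 46
  c_4 = (0)·(-34) + (0)·(120) + (-1)·(-44) + (0)·(4) + (0)·(27) = 44
  c_5 = (0)·(-34) + (0)·(120) + (0)·(-44) + (0)·(4) + (1)·(27) = 27
Expand coordinatewise in base 2:
  c_1 = 34 = 0·2^0 + 1·2^1 + 0·2^2 + 0·2^3 + 0·2^4 + 1·2^5
  c_2 = 4 = 0·2^0 + 0·2^1 + 1·2^2
  c_3 = 46 = 0·2^0 + 1·2^1 + 1·2^2 + 1·2^3 + 0·2^4 + 1·2^5
  c_4 = 44 = 0·2^0 + 0·2^1 + 1·2^2 + 1·2^3 + 0·2^4 + 1·2^5
  c_5 = 27 = 1·2^0 + 1·2^1 + 0·2^2 + 1·2^3 + 1·2^4
λ_0 = (0, 0, 0, 0, 1)
λ_1 = (1, 0, 1, 0, 1)
λ_2 = (0, 1, 1, 1, 0)
λ_3 = (0, 0, 1, 1, 1)
λ_4 = (0, 0, 0, 0, 1)
λ_5 = (1, 0, 1, 1, 0)

((0, 0, 0, 0, 1), (1, 0, 1, 0, 1), (0, 1, 1, 1, 0), (0, 0, 1, 1, 1), (0, 0, 0, 0, 1), (1, 0, 1, 1, 0))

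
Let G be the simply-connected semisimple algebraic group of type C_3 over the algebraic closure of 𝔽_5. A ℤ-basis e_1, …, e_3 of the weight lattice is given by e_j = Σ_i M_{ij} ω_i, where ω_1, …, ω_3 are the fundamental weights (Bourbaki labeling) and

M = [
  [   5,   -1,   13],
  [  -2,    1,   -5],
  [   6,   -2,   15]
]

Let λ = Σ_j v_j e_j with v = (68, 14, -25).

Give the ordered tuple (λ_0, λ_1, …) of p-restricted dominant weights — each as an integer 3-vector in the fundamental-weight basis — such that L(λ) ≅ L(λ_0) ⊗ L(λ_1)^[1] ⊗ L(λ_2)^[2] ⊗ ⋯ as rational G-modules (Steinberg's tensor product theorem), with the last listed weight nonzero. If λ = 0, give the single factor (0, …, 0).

ω-coordinates c = M·v, v = (68, 14, -25):
  c_1 = 5·68 + (-1)·(14) + (13)·(-25) = 1
  c_2 = (-2)·(68) + 1·14 + (-5)·(-25) = 3
  c_3 = 6·68 + (-2)·(14) + (15)·(-25) = 5
Writing each c_i in base p = 5:
  c_1 = 1 = 1·5^0
  c_2 = 3 = 3·5^0
  c_3 = 5 = 0·5^0 + 1·5^1
Factor λ_0 = (1, 3, 0)
Factor λ_1 = (0, 0, 1)

((1, 3, 0), (0, 0, 1))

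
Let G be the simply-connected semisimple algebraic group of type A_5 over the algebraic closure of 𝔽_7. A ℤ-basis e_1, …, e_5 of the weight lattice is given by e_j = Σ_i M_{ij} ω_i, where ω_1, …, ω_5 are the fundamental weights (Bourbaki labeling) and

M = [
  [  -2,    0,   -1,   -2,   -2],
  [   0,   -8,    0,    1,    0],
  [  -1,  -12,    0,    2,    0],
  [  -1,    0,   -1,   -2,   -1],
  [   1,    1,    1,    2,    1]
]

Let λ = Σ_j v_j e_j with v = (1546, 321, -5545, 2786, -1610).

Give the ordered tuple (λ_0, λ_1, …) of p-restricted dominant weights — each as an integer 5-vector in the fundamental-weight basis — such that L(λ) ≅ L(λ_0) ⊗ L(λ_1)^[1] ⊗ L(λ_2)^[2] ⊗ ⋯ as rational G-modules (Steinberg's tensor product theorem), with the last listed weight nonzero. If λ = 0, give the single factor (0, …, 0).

((3, 1, 6, 2, 4), (0, 3, 3, 5, 5), (2, 4, 3, 0, 5))

Converting to the ω-basis (c_i = row i of M dotted with v = (1546, 321, -5545, 2786, -1610)):
  c_1 = (-2)·(1546) + 0·321 + (-1)·(-5545) + (-2)·(2786) + (-2)·(-1610) = 101
  c_2 = 0·1546 + (-8)·(321) + (0)·(-5545) + 1·2786 + (0)·(-1610) = 218
  c_3 = (-1)·(1546) + (-12)·(321) + (0)·(-5545) + 2·2786 + (0)·(-1610) = 174
  c_4 = (-1)·(1546) + 0·321 + (-1)·(-5545) + (-2)·(2786) + (-1)·(-1610) = 37
  c_5 = 1·1546 + 1·321 + (1)·(-5545) + 2·2786 + (1)·(-1610) = 284
Expand coordinatewise in base 7:
  c_1 = 101 = 3·7^0 + 0·7^1 + 2·7^2
  c_2 = 218 = 1·7^0 + 3·7^1 + 4·7^2
  c_3 = 174 = 6·7^0 + 3·7^1 + 3·7^2
  c_4 = 37 = 2·7^0 + 5·7^1
  c_5 = 284 = 4·7^0 + 5·7^1 + 5·7^2
λ_0 = (3, 1, 6, 2, 4)
λ_1 = (0, 3, 3, 5, 5)
λ_2 = (2, 4, 3, 0, 5)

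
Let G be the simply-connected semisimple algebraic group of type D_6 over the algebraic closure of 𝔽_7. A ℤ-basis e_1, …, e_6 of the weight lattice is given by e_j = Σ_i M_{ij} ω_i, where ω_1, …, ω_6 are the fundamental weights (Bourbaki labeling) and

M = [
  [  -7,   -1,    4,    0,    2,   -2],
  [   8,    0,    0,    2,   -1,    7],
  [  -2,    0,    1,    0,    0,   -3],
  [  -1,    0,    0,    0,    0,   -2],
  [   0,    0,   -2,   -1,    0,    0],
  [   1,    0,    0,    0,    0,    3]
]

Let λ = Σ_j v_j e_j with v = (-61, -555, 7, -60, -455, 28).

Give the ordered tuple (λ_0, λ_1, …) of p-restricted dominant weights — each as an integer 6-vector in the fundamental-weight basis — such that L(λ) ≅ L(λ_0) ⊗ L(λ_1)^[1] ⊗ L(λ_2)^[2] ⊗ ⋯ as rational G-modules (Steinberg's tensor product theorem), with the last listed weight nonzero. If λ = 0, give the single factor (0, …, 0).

Compute c_i = Σ_j M_{ij} v_j with v = (-61, -555, 7, -60, -455, 28):
  c_1 = -7*-61 + -1*-555 + 4*7 + 0*-60 + 2*-455 + -2*28 = 44
  c_2 = 8*-61 + 0*-555 + 0*7 + 2*-60 + -1*-455 + 7*28 = 43
  c_3 = -2*-61 + 0*-555 + 1*7 + 0*-60 + 0*-455 + -3*28 = 45
  c_4 = -1*-61 + 0*-555 + 0*7 + 0*-60 + 0*-455 + -2*28 = 5
  c_5 = 0*-61 + 0*-555 + -2*7 + -1*-60 + 0*-455 + 0*28 = 46
  c_6 = 1*-61 + 0*-555 + 0*7 + 0*-60 + 0*-455 + 3*28 = 23
Base-7 expansion of each c_i:
  c_1 = 44 = 2·7^0 + 6·7^1
  c_2 = 43 = 1·7^0 + 6·7^1
  c_3 = 45 = 3·7^0 + 6·7^1
  c_4 = 5 = 5·7^0
  c_5 = 46 = 4·7^0 + 6·7^1
  c_6 = 23 = 2·7^0 + 3·7^1
λ_0 = (2, 1, 3, 5, 4, 2)
λ_1 = (6, 6, 6, 0, 6, 3)

((2, 1, 3, 5, 4, 2), (6, 6, 6, 0, 6, 3))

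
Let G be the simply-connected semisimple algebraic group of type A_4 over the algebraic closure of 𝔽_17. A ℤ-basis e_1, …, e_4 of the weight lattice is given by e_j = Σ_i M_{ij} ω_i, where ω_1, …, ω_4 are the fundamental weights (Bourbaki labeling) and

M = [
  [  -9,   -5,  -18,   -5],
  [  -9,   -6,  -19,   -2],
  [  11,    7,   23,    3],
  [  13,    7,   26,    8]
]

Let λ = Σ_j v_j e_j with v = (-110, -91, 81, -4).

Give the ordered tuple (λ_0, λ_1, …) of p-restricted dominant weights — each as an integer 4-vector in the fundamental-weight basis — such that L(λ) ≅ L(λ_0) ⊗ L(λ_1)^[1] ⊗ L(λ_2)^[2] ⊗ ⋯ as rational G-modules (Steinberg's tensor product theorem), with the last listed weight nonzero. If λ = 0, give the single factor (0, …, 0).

((7, 5, 4, 7),)

Compute c_i = Σ_j M_{ij} v_j with v = (-110, -91, 81, -4):
  c_1 = (-9)·(-110) + (-5)·(-91) + (-18)·(81) + (-5)·(-4) = 7
  c_2 = (-9)·(-110) + (-6)·(-91) + (-19)·(81) + (-2)·(-4) = 5
  c_3 = (11)·(-110) + (7)·(-91) + 23·81 + (3)·(-4) = 4
  c_4 = (13)·(-110) + (7)·(-91) + 26·81 + (8)·(-4) = 7
Base-17 expansion of each c_i:
  c_1 = 7 = 7·17^0
  c_2 = 5 = 5·17^0
  c_3 = 4 = 4·17^0
  c_4 = 7 = 7·17^0
Factor λ_0 = (7, 5, 4, 7)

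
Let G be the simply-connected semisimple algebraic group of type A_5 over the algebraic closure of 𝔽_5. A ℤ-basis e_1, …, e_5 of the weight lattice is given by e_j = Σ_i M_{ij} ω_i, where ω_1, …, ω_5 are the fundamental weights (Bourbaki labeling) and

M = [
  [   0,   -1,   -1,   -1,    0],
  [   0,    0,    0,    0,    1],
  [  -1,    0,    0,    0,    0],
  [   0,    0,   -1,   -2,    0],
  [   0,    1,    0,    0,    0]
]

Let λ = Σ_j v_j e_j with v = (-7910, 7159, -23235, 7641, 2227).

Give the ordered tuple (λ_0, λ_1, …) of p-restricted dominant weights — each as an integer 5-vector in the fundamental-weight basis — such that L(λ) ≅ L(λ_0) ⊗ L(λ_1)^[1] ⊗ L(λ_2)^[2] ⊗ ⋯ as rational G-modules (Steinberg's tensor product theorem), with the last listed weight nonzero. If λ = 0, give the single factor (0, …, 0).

((0, 2, 0, 3, 4), (2, 0, 2, 0, 1), (2, 4, 1, 3, 1), (2, 2, 3, 3, 2), (3, 3, 2, 2, 1), (2, 0, 2, 2, 2))

Converting to the ω-basis (c_i = row i of M dotted with v = (-7910, 7159, -23235, 7641, 2227)):
  c_1 = (0)·(-7910) + (-1)·(7159) + (-1)·(-23235) + (-1)·(7641) + (0)·(2227) = 8435
  c_2 = (0)·(-7910) + (0)·(7159) + (0)·(-23235) + (0)·(7641) + (1)·(2227) = 2227
  c_3 = (-1)·(-7910) + (0)·(7159) + (0)·(-23235) + (0)·(7641) + (0)·(2227) = 7910
  c_4 = (0)·(-7910) + (0)·(7159) + (-1)·(-23235) + (-2)·(7641) + (0)·(2227) = 7953
  c_5 = (0)·(-7910) + (1)·(7159) + (0)·(-23235) + (0)·(7641) + (0)·(2227) = 7159
Expand coordinatewise in base 5:
  c_1 = 8435 = 0·5^0 + 2·5^1 + 2·5^2 + 2·5^3 + 3·5^4 + 2·5^5
  c_2 = 2227 = 2·5^0 + 0·5^1 + 4·5^2 + 2·5^3 + 3·5^4
  c_3 = 7910 = 0·5^0 + 2·5^1 + 1·5^2 + 3·5^3 + 2·5^4 + 2·5^5
  c_4 = 7953 = 3·5^0 + 0·5^1 + 3·5^2 + 3·5^3 + 2·5^4 + 2·5^5
  c_5 = 7159 = 4·5^0 + 1·5^1 + 1·5^2 + 2·5^3 + 1·5^4 + 2·5^5
p-restricted factor λ_0 = (0, 2, 0, 3, 4)
p-restricted factor λ_1 = (2, 0, 2, 0, 1)
p-restricted factor λ_2 = (2, 4, 1, 3, 1)
p-restricted factor λ_3 = (2, 2, 3, 3, 2)
p-restricted factor λ_4 = (3, 3, 2, 2, 1)
p-restricted factor λ_5 = (2, 0, 2, 2, 2)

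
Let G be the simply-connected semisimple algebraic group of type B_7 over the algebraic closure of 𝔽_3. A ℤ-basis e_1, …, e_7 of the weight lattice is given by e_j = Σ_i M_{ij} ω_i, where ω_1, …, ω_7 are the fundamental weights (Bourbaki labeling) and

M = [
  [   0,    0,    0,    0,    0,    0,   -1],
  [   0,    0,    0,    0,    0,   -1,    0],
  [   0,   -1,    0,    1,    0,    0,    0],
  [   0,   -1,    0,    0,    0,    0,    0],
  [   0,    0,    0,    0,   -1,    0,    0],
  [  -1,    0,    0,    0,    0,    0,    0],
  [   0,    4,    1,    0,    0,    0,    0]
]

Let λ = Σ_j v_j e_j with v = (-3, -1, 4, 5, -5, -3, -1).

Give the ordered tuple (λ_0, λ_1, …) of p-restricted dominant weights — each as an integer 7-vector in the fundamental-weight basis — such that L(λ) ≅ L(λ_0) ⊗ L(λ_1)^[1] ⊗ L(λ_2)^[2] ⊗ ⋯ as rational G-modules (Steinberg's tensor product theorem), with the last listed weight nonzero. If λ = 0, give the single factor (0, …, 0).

Converting to the ω-basis (c_i = row i of M dotted with v = (-3, -1, 4, 5, -5, -3, -1)):
  c_1 = (0)·(-3) + (0)·(-1) + 0·4 + 0·5 + (0)·(-5) + (0)·(-3) + (-1)·(-1) = 1
  c_2 = (0)·(-3) + (0)·(-1) + 0·4 + 0·5 + (0)·(-5) + (-1)·(-3) + (0)·(-1) = 3
  c_3 = (0)·(-3) + (-1)·(-1) + 0·4 + 1·5 + (0)·(-5) + (0)·(-3) + (0)·(-1) = 6
  c_4 = (0)·(-3) + (-1)·(-1) + 0·4 + 0·5 + (0)·(-5) + (0)·(-3) + (0)·(-1) = 1
  c_5 = (0)·(-3) + (0)·(-1) + 0·4 + 0·5 + (-1)·(-5) + (0)·(-3) + (0)·(-1) = 5
  c_6 = (-1)·(-3) + (0)·(-1) + 0·4 + 0·5 + (0)·(-5) + (0)·(-3) + (0)·(-1) = 3
  c_7 = (0)·(-3) + (4)·(-1) + 1·4 + 0·5 + (0)·(-5) + (0)·(-3) + (0)·(-1) = 0
p = 3; digits c_i = Σ_j d_{ij}·3^j, 0 ≤ d_{ij} < 3:
  c_1 = 1 = 1·3^0
  c_2 = 3 = 0·3^0 + 1·3^1
  c_3 = 6 = 0·3^0 + 2·3^1
  c_4 = 1 = 1·3^0
  c_5 = 5 = 2·3^0 + 1·3^1
  c_6 = 3 = 0·3^0 + 1·3^1
  c_7 = 0
Factor λ_0 = (1, 0, 0, 1, 2, 0, 0)
Factor λ_1 = (0, 1, 2, 0, 1, 1, 0)

((1, 0, 0, 1, 2, 0, 0), (0, 1, 2, 0, 1, 1, 0))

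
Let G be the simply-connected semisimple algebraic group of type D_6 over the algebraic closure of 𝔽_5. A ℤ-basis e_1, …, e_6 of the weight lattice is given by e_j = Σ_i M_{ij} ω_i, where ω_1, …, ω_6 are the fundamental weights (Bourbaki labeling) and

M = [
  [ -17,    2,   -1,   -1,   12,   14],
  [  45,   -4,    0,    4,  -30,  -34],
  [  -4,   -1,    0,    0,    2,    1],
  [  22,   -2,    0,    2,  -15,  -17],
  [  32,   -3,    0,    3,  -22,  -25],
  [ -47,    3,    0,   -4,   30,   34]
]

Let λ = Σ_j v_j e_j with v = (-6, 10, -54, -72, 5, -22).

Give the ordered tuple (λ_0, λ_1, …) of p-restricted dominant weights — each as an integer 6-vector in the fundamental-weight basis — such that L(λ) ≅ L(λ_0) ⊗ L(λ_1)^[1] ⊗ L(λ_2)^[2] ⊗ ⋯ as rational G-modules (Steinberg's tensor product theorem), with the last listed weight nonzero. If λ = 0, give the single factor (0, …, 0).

((0, 0, 2, 3, 2, 2),)

Change of basis e → ω: c = M·v where v = (-6, 10, -54, -72, 5, -22):
  c_1 = (-17)·(-6) + 2·10 + (-1)·(-54) + (-1)·(-72) + 12·5 + (14)·(-22) = 0
  c_2 = (45)·(-6) + (-4)·(10) + (0)·(-54) + (4)·(-72) + (-30)·(5) + (-34)·(-22) = 0
  c_3 = (-4)·(-6) + (-1)·(10) + (0)·(-54) + (0)·(-72) + 2·5 + (1)·(-22) = 2
  c_4 = (22)·(-6) + (-2)·(10) + (0)·(-54) + (2)·(-72) + (-15)·(5) + (-17)·(-22) = 3
  c_5 = (32)·(-6) + (-3)·(10) + (0)·(-54) + (3)·(-72) + (-22)·(5) + (-25)·(-22) = 2
  c_6 = (-47)·(-6) + 3·10 + (0)·(-54) + (-4)·(-72) + 30·5 + (34)·(-22) = 2
Writing each c_i in base p = 5:
  c_1 = 0
  c_2 = 0
  c_3 = 2 = 2·5^0
  c_4 = 3 = 3·5^0
  c_5 = 2 = 2·5^0
  c_6 = 2 = 2·5^0
p-restricted factor λ_0 = (0, 0, 2, 3, 2, 2)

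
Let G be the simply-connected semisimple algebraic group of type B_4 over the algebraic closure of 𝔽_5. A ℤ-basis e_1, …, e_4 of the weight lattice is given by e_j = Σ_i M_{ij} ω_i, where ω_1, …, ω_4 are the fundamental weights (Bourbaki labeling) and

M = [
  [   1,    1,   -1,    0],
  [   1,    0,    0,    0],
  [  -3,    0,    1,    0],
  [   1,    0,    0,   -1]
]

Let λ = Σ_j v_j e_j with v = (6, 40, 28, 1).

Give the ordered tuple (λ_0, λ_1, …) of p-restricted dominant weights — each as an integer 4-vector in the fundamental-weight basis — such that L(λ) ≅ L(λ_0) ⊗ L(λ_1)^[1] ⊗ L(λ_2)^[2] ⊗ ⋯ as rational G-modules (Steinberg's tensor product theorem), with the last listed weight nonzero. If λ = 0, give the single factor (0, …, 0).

Compute c_i = Σ_j M_{ij} v_j with v = (6, 40, 28, 1):
  c_1 = 1·6 + 1·40 + (-1)·(28) + 0·1 = 18
  c_2 = 1·6 + 0·40 + 0·28 + 0·1 = 6
  c_3 = (-3)·(6) + 0·40 + 1·28 + 0·1 = 10
  c_4 = 1·6 + 0·40 + 0·28 + (-1)·(1) = 5
Base-5 expansion of each c_i:
  c_1 = 18 = 3·5^0 + 3·5^1
  c_2 = 6 = 1·5^0 + 1·5^1
  c_3 = 10 = 0·5^0 + 2·5^1
  c_4 = 5 = 0·5^0 + 1·5^1
p-restricted factor λ_0 = (3, 1, 0, 0)
p-restricted factor λ_1 = (3, 1, 2, 1)

((3, 1, 0, 0), (3, 1, 2, 1))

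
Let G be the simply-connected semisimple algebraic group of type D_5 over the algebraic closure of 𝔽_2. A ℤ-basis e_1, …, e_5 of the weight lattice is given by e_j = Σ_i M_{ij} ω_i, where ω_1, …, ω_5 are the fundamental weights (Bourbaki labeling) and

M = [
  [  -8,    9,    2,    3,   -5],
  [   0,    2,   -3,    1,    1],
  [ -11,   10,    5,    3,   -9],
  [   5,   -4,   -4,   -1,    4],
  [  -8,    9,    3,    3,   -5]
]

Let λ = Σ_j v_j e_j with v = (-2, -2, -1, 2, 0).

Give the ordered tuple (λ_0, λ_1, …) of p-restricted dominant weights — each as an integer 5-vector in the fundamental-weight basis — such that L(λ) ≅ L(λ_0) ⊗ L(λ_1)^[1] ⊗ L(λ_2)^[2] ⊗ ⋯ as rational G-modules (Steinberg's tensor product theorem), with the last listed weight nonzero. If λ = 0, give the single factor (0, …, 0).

((0, 1, 1, 0, 1), (1, 0, 1, 0, 0))

Compute c_i = Σ_j M_{ij} v_j with v = (-2, -2, -1, 2, 0):
  c_1 = (-8)·(-2) + (9)·(-2) + (2)·(-1) + 3·2 + (-5)·(0) = 2
  c_2 = (0)·(-2) + (2)·(-2) + (-3)·(-1) + 1·2 + 1·0 = 1
  c_3 = (-11)·(-2) + (10)·(-2) + (5)·(-1) + 3·2 + (-9)·(0) = 3
  c_4 = (5)·(-2) + (-4)·(-2) + (-4)·(-1) + (-1)·(2) + 4·0 = 0
  c_5 = (-8)·(-2) + (9)·(-2) + (3)·(-1) + 3·2 + (-5)·(0) = 1
Writing each c_i in base p = 2:
  c_1 = 2 = 0·2^0 + 1·2^1
  c_2 = 1 = 1·2^0
  c_3 = 3 = 1·2^0 + 1·2^1
  c_4 = 0
  c_5 = 1 = 1·2^0
λ_0 = (0, 1, 1, 0, 1)
λ_1 = (1, 0, 1, 0, 0)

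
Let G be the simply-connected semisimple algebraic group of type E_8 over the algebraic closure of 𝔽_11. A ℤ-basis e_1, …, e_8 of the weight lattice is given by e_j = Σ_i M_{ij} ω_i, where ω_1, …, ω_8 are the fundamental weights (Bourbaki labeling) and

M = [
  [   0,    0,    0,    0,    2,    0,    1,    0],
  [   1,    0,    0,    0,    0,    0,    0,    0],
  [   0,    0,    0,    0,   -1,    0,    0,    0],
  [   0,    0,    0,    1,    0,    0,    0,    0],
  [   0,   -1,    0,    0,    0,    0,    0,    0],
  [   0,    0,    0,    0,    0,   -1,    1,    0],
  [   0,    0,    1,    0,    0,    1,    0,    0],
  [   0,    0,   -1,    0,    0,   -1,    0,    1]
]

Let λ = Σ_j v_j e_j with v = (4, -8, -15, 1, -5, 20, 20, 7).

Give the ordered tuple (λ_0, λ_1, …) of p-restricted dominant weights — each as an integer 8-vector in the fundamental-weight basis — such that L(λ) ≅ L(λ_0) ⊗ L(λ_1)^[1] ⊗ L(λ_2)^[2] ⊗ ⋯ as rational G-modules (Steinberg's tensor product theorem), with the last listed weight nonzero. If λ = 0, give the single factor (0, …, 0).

Change of basis e → ω: c = M·v where v = (4, -8, -15, 1, -5, 20, 20, 7):
  c_1 = 0*4 + 0*-8 + 0*-15 + 0*1 + 2*-5 + 0*20 + 1*20 + 0*7 = 10
  c_2 = 1*4 + 0*-8 + 0*-15 + 0*1 + 0*-5 + 0*20 + 0*20 + 0*7 = 4
  c_3 = 0*4 + 0*-8 + 0*-15 + 0*1 + -1*-5 + 0*20 + 0*20 + 0*7 = 5
  c_4 = 0*4 + 0*-8 + 0*-15 + 1*1 + 0*-5 + 0*20 + 0*20 + 0*7 = 1
  c_5 = 0*4 + -1*-8 + 0*-15 + 0*1 + 0*-5 + 0*20 + 0*20 + 0*7 = 8
  c_6 = 0*4 + 0*-8 + 0*-15 + 0*1 + 0*-5 + -1*20 + 1*20 + 0*7 = 0
  c_7 = 0*4 + 0*-8 + 1*-15 + 0*1 + 0*-5 + 1*20 + 0*20 + 0*7 = 5
  c_8 = 0*4 + 0*-8 + -1*-15 + 0*1 + 0*-5 + -1*20 + 0*20 + 1*7 = 2
p = 11; digits c_i = Σ_j d_{ij}·11^j, 0 ≤ d_{ij} < 11:
  c_1 = 10 = 10·11^0
  c_2 = 4 = 4·11^0
  c_3 = 5 = 5·11^0
  c_4 = 1 = 1·11^0
  c_5 = 8 = 8·11^0
  c_6 = 0
  c_7 = 5 = 5·11^0
  c_8 = 2 = 2·11^0
λ_0 = (10, 4, 5, 1, 8, 0, 5, 2)

((10, 4, 5, 1, 8, 0, 5, 2),)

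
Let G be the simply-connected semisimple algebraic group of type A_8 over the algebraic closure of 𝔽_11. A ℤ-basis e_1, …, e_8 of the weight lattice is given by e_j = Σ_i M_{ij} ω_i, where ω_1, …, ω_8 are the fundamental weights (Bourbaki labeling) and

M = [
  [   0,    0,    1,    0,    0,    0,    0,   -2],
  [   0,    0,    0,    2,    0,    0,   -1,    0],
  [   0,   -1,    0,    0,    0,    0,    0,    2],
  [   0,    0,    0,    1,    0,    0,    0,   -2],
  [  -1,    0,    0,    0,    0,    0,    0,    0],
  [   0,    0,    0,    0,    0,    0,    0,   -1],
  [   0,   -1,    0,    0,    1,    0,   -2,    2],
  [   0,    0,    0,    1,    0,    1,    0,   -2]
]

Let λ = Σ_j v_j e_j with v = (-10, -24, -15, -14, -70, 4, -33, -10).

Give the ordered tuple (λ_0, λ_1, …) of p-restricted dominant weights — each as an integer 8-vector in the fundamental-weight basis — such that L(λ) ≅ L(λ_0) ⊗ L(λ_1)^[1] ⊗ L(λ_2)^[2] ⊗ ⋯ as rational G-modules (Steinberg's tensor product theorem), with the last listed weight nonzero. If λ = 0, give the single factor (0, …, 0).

((5, 5, 4, 6, 10, 10, 0, 10),)

Compute c_i = Σ_j M_{ij} v_j with v = (-10, -24, -15, -14, -70, 4, -33, -10):
  c_1 = (0)·(-10) + (0)·(-24) + (1)·(-15) + (0)·(-14) + (0)·(-70) + 0·4 + (0)·(-33) + (-2)·(-10) = 5
  c_2 = (0)·(-10) + (0)·(-24) + (0)·(-15) + (2)·(-14) + (0)·(-70) + 0·4 + (-1)·(-33) + (0)·(-10) = 5
  c_3 = (0)·(-10) + (-1)·(-24) + (0)·(-15) + (0)·(-14) + (0)·(-70) + 0·4 + (0)·(-33) + (2)·(-10) = 4
  c_4 = (0)·(-10) + (0)·(-24) + (0)·(-15) + (1)·(-14) + (0)·(-70) + 0·4 + (0)·(-33) + (-2)·(-10) = 6
  c_5 = (-1)·(-10) + (0)·(-24) + (0)·(-15) + (0)·(-14) + (0)·(-70) + 0·4 + (0)·(-33) + (0)·(-10) = 10
  c_6 = (0)·(-10) + (0)·(-24) + (0)·(-15) + (0)·(-14) + (0)·(-70) + 0·4 + (0)·(-33) + (-1)·(-10) = 10
  c_7 = (0)·(-10) + (-1)·(-24) + (0)·(-15) + (0)·(-14) + (1)·(-70) + 0·4 + (-2)·(-33) + (2)·(-10) = 0
  c_8 = (0)·(-10) + (0)·(-24) + (0)·(-15) + (1)·(-14) + (0)·(-70) + 1·4 + (0)·(-33) + (-2)·(-10) = 10
p = 11; digits c_i = Σ_j d_{ij}·11^j, 0 ≤ d_{ij} < 11:
  c_1 = 5 = 5·11^0
  c_2 = 5 = 5·11^0
  c_3 = 4 = 4·11^0
  c_4 = 6 = 6·11^0
  c_5 = 10 = 10·11^0
  c_6 = 10 = 10·11^0
  c_7 = 0
  c_8 = 10 = 10·11^0
Factor λ_0 = (5, 5, 4, 6, 10, 10, 0, 10)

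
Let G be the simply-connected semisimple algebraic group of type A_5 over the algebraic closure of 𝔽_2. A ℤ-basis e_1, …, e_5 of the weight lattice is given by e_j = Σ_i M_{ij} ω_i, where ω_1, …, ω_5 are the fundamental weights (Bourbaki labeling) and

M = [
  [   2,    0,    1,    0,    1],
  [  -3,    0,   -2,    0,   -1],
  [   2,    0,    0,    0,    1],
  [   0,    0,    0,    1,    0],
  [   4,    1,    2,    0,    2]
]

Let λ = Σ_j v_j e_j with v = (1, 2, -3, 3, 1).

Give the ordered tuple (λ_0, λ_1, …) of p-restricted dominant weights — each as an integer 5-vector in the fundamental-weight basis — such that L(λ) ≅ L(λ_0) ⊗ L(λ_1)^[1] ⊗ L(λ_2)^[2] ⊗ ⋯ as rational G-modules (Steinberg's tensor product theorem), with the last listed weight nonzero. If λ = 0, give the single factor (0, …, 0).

((0, 0, 1, 1, 0), (0, 1, 1, 1, 1))

In the fundamental-weight basis, λ has coordinates c = M·v (v = (1, 2, -3, 3, 1)):
  c_1 = 2*1 + 0*2 + 1*-3 + 0*3 + 1*1 = 0
  c_2 = -3*1 + 0*2 + -2*-3 + 0*3 + -1*1 = 2
  c_3 = 2*1 + 0*2 + 0*-3 + 0*3 + 1*1 = 3
  c_4 = 0*1 + 0*2 + 0*-3 + 1*3 + 0*1 = 3
  c_5 = 4*1 + 1*2 + 2*-3 + 0*3 + 2*1 = 2
p = 2; digits c_i = Σ_j d_{ij}·2^j, 0 ≤ d_{ij} < 2:
  c_1 = 0
  c_2 = 2 = 0·2^0 + 1·2^1
  c_3 = 3 = 1·2^0 + 1·2^1
  c_4 = 3 = 1·2^0 + 1·2^1
  c_5 = 2 = 0·2^0 + 1·2^1
Factor λ_0 = (0, 0, 1, 1, 0)
Factor λ_1 = (0, 1, 1, 1, 1)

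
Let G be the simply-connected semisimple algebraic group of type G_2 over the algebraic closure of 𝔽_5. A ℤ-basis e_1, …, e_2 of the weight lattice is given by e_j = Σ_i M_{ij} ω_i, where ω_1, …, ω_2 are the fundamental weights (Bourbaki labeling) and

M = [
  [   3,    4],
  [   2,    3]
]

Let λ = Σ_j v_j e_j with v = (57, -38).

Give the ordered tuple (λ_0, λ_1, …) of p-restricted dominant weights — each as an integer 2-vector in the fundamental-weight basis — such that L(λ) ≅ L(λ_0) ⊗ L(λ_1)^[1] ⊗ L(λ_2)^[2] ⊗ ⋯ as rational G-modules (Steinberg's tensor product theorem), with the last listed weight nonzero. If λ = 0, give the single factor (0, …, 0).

In the fundamental-weight basis, λ has coordinates c = M·v (v = (57, -38)):
  c_1 = 3·57 + (4)·(-38) = 19
  c_2 = 2·57 + (3)·(-38) = 0
Writing each c_i in base p = 5:
  c_1 = 19 = 4·5^0 + 3·5^1
  c_2 = 0
Factor λ_0 = (4, 0)
Factor λ_1 = (3, 0)

((4, 0), (3, 0))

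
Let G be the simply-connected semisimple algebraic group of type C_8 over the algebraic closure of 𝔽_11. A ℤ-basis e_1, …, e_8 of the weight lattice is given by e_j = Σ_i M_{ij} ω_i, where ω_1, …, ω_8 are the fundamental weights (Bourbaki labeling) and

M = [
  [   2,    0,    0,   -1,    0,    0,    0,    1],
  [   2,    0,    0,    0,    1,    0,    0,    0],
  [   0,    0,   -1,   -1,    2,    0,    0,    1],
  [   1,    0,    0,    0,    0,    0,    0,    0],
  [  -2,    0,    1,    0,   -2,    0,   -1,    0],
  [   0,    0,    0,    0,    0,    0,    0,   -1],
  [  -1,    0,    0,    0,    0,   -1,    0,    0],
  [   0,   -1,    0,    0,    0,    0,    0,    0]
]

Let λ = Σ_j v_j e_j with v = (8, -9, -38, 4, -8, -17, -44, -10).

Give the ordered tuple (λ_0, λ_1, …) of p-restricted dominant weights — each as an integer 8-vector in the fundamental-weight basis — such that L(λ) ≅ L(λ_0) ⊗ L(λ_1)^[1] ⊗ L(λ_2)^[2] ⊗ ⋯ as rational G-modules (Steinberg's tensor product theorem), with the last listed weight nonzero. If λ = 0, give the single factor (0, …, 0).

((2, 8, 8, 8, 6, 10, 9, 9),)

ω-coordinates c = M·v, v = (8, -9, -38, 4, -8, -17, -44, -10):
  c_1 = 2*8 + 0*-9 + 0*-38 + -1*4 + 0*-8 + 0*-17 + 0*-44 + 1*-10 = 2
  c_2 = 2*8 + 0*-9 + 0*-38 + 0*4 + 1*-8 + 0*-17 + 0*-44 + 0*-10 = 8
  c_3 = 0*8 + 0*-9 + -1*-38 + -1*4 + 2*-8 + 0*-17 + 0*-44 + 1*-10 = 8
  c_4 = 1*8 + 0*-9 + 0*-38 + 0*4 + 0*-8 + 0*-17 + 0*-44 + 0*-10 = 8
  c_5 = -2*8 + 0*-9 + 1*-38 + 0*4 + -2*-8 + 0*-17 + -1*-44 + 0*-10 = 6
  c_6 = 0*8 + 0*-9 + 0*-38 + 0*4 + 0*-8 + 0*-17 + 0*-44 + -1*-10 = 10
  c_7 = -1*8 + 0*-9 + 0*-38 + 0*4 + 0*-8 + -1*-17 + 0*-44 + 0*-10 = 9
  c_8 = 0*8 + -1*-9 + 0*-38 + 0*4 + 0*-8 + 0*-17 + 0*-44 + 0*-10 = 9
Base-11 expansion of each c_i:
  c_1 = 2 = 2·11^0
  c_2 = 8 = 8·11^0
  c_3 = 8 = 8·11^0
  c_4 = 8 = 8·11^0
  c_5 = 6 = 6·11^0
  c_6 = 10 = 10·11^0
  c_7 = 9 = 9·11^0
  c_8 = 9 = 9·11^0
p-restricted factor λ_0 = (2, 8, 8, 8, 6, 10, 9, 9)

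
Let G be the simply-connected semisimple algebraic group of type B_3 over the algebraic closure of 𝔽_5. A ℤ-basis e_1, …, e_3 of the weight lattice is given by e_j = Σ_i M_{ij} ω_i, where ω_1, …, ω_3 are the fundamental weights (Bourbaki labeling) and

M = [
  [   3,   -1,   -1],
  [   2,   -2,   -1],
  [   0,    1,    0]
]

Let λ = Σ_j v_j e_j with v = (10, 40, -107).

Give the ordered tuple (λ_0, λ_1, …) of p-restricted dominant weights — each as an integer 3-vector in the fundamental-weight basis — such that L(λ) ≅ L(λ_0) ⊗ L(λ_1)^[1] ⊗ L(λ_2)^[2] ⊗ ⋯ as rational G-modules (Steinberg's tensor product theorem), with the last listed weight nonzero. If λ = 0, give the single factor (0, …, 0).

((2, 2, 0), (4, 4, 3), (3, 1, 1))

Change of basis e → ω: c = M·v where v = (10, 40, -107):
  c_1 = 3·10 + (-1)·(40) + (-1)·(-107) = 97
  c_2 = 2·10 + (-2)·(40) + (-1)·(-107) = 47
  c_3 = 0·10 + 1·40 + (0)·(-107) = 40
Expand coordinatewise in base 5:
  c_1 = 97 = 2·5^0 + 4·5^1 + 3·5^2
  c_2 = 47 = 2·5^0 + 4·5^1 + 1·5^2
  c_3 = 40 = 0·5^0 + 3·5^1 + 1·5^2
Factor λ_0 = (2, 2, 0)
Factor λ_1 = (4, 4, 3)
Factor λ_2 = (3, 1, 1)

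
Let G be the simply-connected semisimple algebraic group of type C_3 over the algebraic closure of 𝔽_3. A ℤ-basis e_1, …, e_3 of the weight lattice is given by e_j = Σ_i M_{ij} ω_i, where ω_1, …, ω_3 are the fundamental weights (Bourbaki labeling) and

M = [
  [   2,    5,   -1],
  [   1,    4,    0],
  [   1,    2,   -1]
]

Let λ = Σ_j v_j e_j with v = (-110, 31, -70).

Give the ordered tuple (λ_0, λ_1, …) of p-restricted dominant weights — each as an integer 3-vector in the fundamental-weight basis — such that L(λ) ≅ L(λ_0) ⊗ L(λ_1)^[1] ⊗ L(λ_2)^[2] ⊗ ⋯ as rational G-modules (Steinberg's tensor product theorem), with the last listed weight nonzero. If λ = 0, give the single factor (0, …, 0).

In the fundamental-weight basis, λ has coordinates c = M·v (v = (-110, 31, -70)):
  c_1 = (2)·(-110) + (5)·(31) + (-1)·(-70) = 5
  c_2 = (1)·(-110) + (4)·(31) + (0)·(-70) = 14
  c_3 = (1)·(-110) + (2)·(31) + (-1)·(-70) = 22
Writing each c_i in base p = 3:
  c_1 = 5 = 2·3^0 + 1·3^1
  c_2 = 14 = 2·3^0 + 1·3^1 + 1·3^2
  c_3 = 22 = 1·3^0 + 1·3^1 + 2·3^2
λ_0 = (2, 2, 1)
λ_1 = (1, 1, 1)
λ_2 = (0, 1, 2)

((2, 2, 1), (1, 1, 1), (0, 1, 2))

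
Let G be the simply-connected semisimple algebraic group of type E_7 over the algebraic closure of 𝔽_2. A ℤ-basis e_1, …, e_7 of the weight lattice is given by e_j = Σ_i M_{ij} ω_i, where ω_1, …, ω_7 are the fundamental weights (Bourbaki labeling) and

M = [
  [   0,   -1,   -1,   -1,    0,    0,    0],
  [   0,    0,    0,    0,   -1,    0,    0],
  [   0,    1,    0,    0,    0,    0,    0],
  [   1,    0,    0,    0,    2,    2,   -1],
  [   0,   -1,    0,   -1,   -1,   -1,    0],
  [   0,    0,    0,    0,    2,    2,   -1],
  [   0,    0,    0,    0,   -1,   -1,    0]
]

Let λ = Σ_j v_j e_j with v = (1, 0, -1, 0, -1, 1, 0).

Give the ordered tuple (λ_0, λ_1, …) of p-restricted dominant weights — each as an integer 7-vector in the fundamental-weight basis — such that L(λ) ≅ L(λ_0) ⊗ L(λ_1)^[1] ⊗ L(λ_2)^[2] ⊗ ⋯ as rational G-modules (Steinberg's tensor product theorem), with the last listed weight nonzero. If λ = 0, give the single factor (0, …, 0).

ω-coordinates c = M·v, v = (1, 0, -1, 0, -1, 1, 0):
  c_1 = 0*1 + -1*0 + -1*-1 + -1*0 + 0*-1 + 0*1 + 0*0 = 1
  c_2 = 0*1 + 0*0 + 0*-1 + 0*0 + -1*-1 + 0*1 + 0*0 = 1
  c_3 = 0*1 + 1*0 + 0*-1 + 0*0 + 0*-1 + 0*1 + 0*0 = 0
  c_4 = 1*1 + 0*0 + 0*-1 + 0*0 + 2*-1 + 2*1 + -1*0 = 1
  c_5 = 0*1 + -1*0 + 0*-1 + -1*0 + -1*-1 + -1*1 + 0*0 = 0
  c_6 = 0*1 + 0*0 + 0*-1 + 0*0 + 2*-1 + 2*1 + -1*0 = 0
  c_7 = 0*1 + 0*0 + 0*-1 + 0*0 + -1*-1 + -1*1 + 0*0 = 0
Base-2 expansion of each c_i:
  c_1 = 1 = 1·2^0
  c_2 = 1 = 1·2^0
  c_3 = 0
  c_4 = 1 = 1·2^0
  c_5 = 0
  c_6 = 0
  c_7 = 0
p-restricted factor λ_0 = (1, 1, 0, 1, 0, 0, 0)

((1, 1, 0, 1, 0, 0, 0),)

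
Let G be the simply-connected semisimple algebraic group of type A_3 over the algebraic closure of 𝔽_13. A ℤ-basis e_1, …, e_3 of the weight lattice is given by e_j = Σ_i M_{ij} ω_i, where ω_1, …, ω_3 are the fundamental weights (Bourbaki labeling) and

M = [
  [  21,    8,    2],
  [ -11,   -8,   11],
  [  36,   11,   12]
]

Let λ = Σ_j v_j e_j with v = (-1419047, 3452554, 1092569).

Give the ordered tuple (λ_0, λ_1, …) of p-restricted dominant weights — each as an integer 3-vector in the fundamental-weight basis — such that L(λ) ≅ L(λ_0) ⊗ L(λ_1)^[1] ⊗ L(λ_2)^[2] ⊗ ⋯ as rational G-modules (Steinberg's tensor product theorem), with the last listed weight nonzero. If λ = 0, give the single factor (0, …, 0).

((6, 12, 6), (0, 5, 1), (7, 4, 6), (2, 3, 1))

In the fundamental-weight basis, λ has coordinates c = M·v (v = (-1419047, 3452554, 1092569)):
  c_1 = 21*-1419047 + 8*3452554 + 2*1092569 = 5583
  c_2 = -11*-1419047 + -8*3452554 + 11*1092569 = 7344
  c_3 = 36*-1419047 + 11*3452554 + 12*1092569 = 3230
Base-13 expansion of each c_i:
  c_1 = 5583 = 6·13^0 + 0·13^1 + 7·13^2 + 2·13^3
  c_2 = 7344 = 12·13^0 + 5·13^1 + 4·13^2 + 3·13^3
  c_3 = 3230 = 6·13^0 + 1·13^1 + 6·13^2 + 1·13^3
λ_0 = (6, 12, 6)
λ_1 = (0, 5, 1)
λ_2 = (7, 4, 6)
λ_3 = (2, 3, 1)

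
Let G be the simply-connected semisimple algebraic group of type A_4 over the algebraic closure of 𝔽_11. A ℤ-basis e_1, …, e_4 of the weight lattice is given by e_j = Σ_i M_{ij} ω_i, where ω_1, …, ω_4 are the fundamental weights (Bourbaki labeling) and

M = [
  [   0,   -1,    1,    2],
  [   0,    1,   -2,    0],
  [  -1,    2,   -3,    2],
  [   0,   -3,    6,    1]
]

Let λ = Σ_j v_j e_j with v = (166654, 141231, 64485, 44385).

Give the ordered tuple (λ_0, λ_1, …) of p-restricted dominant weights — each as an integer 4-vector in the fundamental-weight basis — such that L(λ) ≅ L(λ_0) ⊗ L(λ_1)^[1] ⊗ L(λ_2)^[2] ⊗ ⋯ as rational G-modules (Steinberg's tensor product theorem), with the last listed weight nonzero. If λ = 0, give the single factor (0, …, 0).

((1, 7, 2, 1), (4, 3, 10, 9), (0, 2, 3, 7), (9, 9, 8, 5))

ω-coordinates c = M·v, v = (166654, 141231, 64485, 44385):
  c_1 = 0·166654 + (-1)·(141231) + 1·64485 + 2·44385 = 12024
  c_2 = 0·166654 + 1·141231 + (-2)·(64485) + 0·44385 = 12261
  c_3 = (-1)·(166654) + 2·141231 + (-3)·(64485) + 2·44385 = 11123
  c_4 = 0·166654 + (-3)·(141231) + 6·64485 + 1·44385 = 7602
p = 11; digits c_i = Σ_j d_{ij}·11^j, 0 ≤ d_{ij} < 11:
  c_1 = 12024 = 1·11^0 + 4·11^1 + 0·11^2 + 9·11^3
  c_2 = 12261 = 7·11^0 + 3·11^1 + 2·11^2 + 9·11^3
  c_3 = 11123 = 2·11^0 + 10·11^1 + 3·11^2 + 8·11^3
  c_4 = 7602 = 1·11^0 + 9·11^1 + 7·11^2 + 5·11^3
p-restricted factor λ_0 = (1, 7, 2, 1)
p-restricted factor λ_1 = (4, 3, 10, 9)
p-restricted factor λ_2 = (0, 2, 3, 7)
p-restricted factor λ_3 = (9, 9, 8, 5)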